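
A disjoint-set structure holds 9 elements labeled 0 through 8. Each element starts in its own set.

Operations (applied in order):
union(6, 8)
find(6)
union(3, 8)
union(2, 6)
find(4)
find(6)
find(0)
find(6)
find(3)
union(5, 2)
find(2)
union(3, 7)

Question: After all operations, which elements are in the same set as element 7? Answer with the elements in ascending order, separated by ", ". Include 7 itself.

Answer: 2, 3, 5, 6, 7, 8

Derivation:
Step 1: union(6, 8) -> merged; set of 6 now {6, 8}
Step 2: find(6) -> no change; set of 6 is {6, 8}
Step 3: union(3, 8) -> merged; set of 3 now {3, 6, 8}
Step 4: union(2, 6) -> merged; set of 2 now {2, 3, 6, 8}
Step 5: find(4) -> no change; set of 4 is {4}
Step 6: find(6) -> no change; set of 6 is {2, 3, 6, 8}
Step 7: find(0) -> no change; set of 0 is {0}
Step 8: find(6) -> no change; set of 6 is {2, 3, 6, 8}
Step 9: find(3) -> no change; set of 3 is {2, 3, 6, 8}
Step 10: union(5, 2) -> merged; set of 5 now {2, 3, 5, 6, 8}
Step 11: find(2) -> no change; set of 2 is {2, 3, 5, 6, 8}
Step 12: union(3, 7) -> merged; set of 3 now {2, 3, 5, 6, 7, 8}
Component of 7: {2, 3, 5, 6, 7, 8}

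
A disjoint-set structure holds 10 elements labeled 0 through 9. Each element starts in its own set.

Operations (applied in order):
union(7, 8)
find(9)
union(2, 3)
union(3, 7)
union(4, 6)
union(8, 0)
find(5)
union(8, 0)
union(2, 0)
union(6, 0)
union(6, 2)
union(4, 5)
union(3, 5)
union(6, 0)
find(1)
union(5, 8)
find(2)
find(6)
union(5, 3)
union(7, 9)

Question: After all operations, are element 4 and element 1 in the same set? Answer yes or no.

Answer: no

Derivation:
Step 1: union(7, 8) -> merged; set of 7 now {7, 8}
Step 2: find(9) -> no change; set of 9 is {9}
Step 3: union(2, 3) -> merged; set of 2 now {2, 3}
Step 4: union(3, 7) -> merged; set of 3 now {2, 3, 7, 8}
Step 5: union(4, 6) -> merged; set of 4 now {4, 6}
Step 6: union(8, 0) -> merged; set of 8 now {0, 2, 3, 7, 8}
Step 7: find(5) -> no change; set of 5 is {5}
Step 8: union(8, 0) -> already same set; set of 8 now {0, 2, 3, 7, 8}
Step 9: union(2, 0) -> already same set; set of 2 now {0, 2, 3, 7, 8}
Step 10: union(6, 0) -> merged; set of 6 now {0, 2, 3, 4, 6, 7, 8}
Step 11: union(6, 2) -> already same set; set of 6 now {0, 2, 3, 4, 6, 7, 8}
Step 12: union(4, 5) -> merged; set of 4 now {0, 2, 3, 4, 5, 6, 7, 8}
Step 13: union(3, 5) -> already same set; set of 3 now {0, 2, 3, 4, 5, 6, 7, 8}
Step 14: union(6, 0) -> already same set; set of 6 now {0, 2, 3, 4, 5, 6, 7, 8}
Step 15: find(1) -> no change; set of 1 is {1}
Step 16: union(5, 8) -> already same set; set of 5 now {0, 2, 3, 4, 5, 6, 7, 8}
Step 17: find(2) -> no change; set of 2 is {0, 2, 3, 4, 5, 6, 7, 8}
Step 18: find(6) -> no change; set of 6 is {0, 2, 3, 4, 5, 6, 7, 8}
Step 19: union(5, 3) -> already same set; set of 5 now {0, 2, 3, 4, 5, 6, 7, 8}
Step 20: union(7, 9) -> merged; set of 7 now {0, 2, 3, 4, 5, 6, 7, 8, 9}
Set of 4: {0, 2, 3, 4, 5, 6, 7, 8, 9}; 1 is not a member.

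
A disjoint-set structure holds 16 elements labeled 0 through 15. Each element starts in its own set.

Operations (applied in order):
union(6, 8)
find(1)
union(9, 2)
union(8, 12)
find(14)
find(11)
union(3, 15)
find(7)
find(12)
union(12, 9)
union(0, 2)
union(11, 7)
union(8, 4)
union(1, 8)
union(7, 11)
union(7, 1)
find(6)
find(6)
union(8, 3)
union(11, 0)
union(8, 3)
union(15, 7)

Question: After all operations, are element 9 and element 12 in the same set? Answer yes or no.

Answer: yes

Derivation:
Step 1: union(6, 8) -> merged; set of 6 now {6, 8}
Step 2: find(1) -> no change; set of 1 is {1}
Step 3: union(9, 2) -> merged; set of 9 now {2, 9}
Step 4: union(8, 12) -> merged; set of 8 now {6, 8, 12}
Step 5: find(14) -> no change; set of 14 is {14}
Step 6: find(11) -> no change; set of 11 is {11}
Step 7: union(3, 15) -> merged; set of 3 now {3, 15}
Step 8: find(7) -> no change; set of 7 is {7}
Step 9: find(12) -> no change; set of 12 is {6, 8, 12}
Step 10: union(12, 9) -> merged; set of 12 now {2, 6, 8, 9, 12}
Step 11: union(0, 2) -> merged; set of 0 now {0, 2, 6, 8, 9, 12}
Step 12: union(11, 7) -> merged; set of 11 now {7, 11}
Step 13: union(8, 4) -> merged; set of 8 now {0, 2, 4, 6, 8, 9, 12}
Step 14: union(1, 8) -> merged; set of 1 now {0, 1, 2, 4, 6, 8, 9, 12}
Step 15: union(7, 11) -> already same set; set of 7 now {7, 11}
Step 16: union(7, 1) -> merged; set of 7 now {0, 1, 2, 4, 6, 7, 8, 9, 11, 12}
Step 17: find(6) -> no change; set of 6 is {0, 1, 2, 4, 6, 7, 8, 9, 11, 12}
Step 18: find(6) -> no change; set of 6 is {0, 1, 2, 4, 6, 7, 8, 9, 11, 12}
Step 19: union(8, 3) -> merged; set of 8 now {0, 1, 2, 3, 4, 6, 7, 8, 9, 11, 12, 15}
Step 20: union(11, 0) -> already same set; set of 11 now {0, 1, 2, 3, 4, 6, 7, 8, 9, 11, 12, 15}
Step 21: union(8, 3) -> already same set; set of 8 now {0, 1, 2, 3, 4, 6, 7, 8, 9, 11, 12, 15}
Step 22: union(15, 7) -> already same set; set of 15 now {0, 1, 2, 3, 4, 6, 7, 8, 9, 11, 12, 15}
Set of 9: {0, 1, 2, 3, 4, 6, 7, 8, 9, 11, 12, 15}; 12 is a member.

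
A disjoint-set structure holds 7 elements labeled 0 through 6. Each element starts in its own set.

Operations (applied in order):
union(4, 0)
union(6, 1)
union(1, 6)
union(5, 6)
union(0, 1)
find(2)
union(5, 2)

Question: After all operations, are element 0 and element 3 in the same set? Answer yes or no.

Step 1: union(4, 0) -> merged; set of 4 now {0, 4}
Step 2: union(6, 1) -> merged; set of 6 now {1, 6}
Step 3: union(1, 6) -> already same set; set of 1 now {1, 6}
Step 4: union(5, 6) -> merged; set of 5 now {1, 5, 6}
Step 5: union(0, 1) -> merged; set of 0 now {0, 1, 4, 5, 6}
Step 6: find(2) -> no change; set of 2 is {2}
Step 7: union(5, 2) -> merged; set of 5 now {0, 1, 2, 4, 5, 6}
Set of 0: {0, 1, 2, 4, 5, 6}; 3 is not a member.

Answer: no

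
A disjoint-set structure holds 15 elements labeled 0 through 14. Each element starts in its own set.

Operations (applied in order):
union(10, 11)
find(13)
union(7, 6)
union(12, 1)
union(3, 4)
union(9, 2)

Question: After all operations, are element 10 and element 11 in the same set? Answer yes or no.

Answer: yes

Derivation:
Step 1: union(10, 11) -> merged; set of 10 now {10, 11}
Step 2: find(13) -> no change; set of 13 is {13}
Step 3: union(7, 6) -> merged; set of 7 now {6, 7}
Step 4: union(12, 1) -> merged; set of 12 now {1, 12}
Step 5: union(3, 4) -> merged; set of 3 now {3, 4}
Step 6: union(9, 2) -> merged; set of 9 now {2, 9}
Set of 10: {10, 11}; 11 is a member.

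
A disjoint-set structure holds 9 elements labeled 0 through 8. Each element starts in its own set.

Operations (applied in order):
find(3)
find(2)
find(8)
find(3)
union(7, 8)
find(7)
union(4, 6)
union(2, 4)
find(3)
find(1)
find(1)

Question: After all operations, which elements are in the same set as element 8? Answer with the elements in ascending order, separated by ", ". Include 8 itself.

Answer: 7, 8

Derivation:
Step 1: find(3) -> no change; set of 3 is {3}
Step 2: find(2) -> no change; set of 2 is {2}
Step 3: find(8) -> no change; set of 8 is {8}
Step 4: find(3) -> no change; set of 3 is {3}
Step 5: union(7, 8) -> merged; set of 7 now {7, 8}
Step 6: find(7) -> no change; set of 7 is {7, 8}
Step 7: union(4, 6) -> merged; set of 4 now {4, 6}
Step 8: union(2, 4) -> merged; set of 2 now {2, 4, 6}
Step 9: find(3) -> no change; set of 3 is {3}
Step 10: find(1) -> no change; set of 1 is {1}
Step 11: find(1) -> no change; set of 1 is {1}
Component of 8: {7, 8}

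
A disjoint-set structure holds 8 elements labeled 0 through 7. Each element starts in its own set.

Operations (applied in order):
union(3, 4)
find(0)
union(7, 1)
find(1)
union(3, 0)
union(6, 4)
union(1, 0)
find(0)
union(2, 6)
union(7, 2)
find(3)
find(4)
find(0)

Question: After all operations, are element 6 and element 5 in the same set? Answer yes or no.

Step 1: union(3, 4) -> merged; set of 3 now {3, 4}
Step 2: find(0) -> no change; set of 0 is {0}
Step 3: union(7, 1) -> merged; set of 7 now {1, 7}
Step 4: find(1) -> no change; set of 1 is {1, 7}
Step 5: union(3, 0) -> merged; set of 3 now {0, 3, 4}
Step 6: union(6, 4) -> merged; set of 6 now {0, 3, 4, 6}
Step 7: union(1, 0) -> merged; set of 1 now {0, 1, 3, 4, 6, 7}
Step 8: find(0) -> no change; set of 0 is {0, 1, 3, 4, 6, 7}
Step 9: union(2, 6) -> merged; set of 2 now {0, 1, 2, 3, 4, 6, 7}
Step 10: union(7, 2) -> already same set; set of 7 now {0, 1, 2, 3, 4, 6, 7}
Step 11: find(3) -> no change; set of 3 is {0, 1, 2, 3, 4, 6, 7}
Step 12: find(4) -> no change; set of 4 is {0, 1, 2, 3, 4, 6, 7}
Step 13: find(0) -> no change; set of 0 is {0, 1, 2, 3, 4, 6, 7}
Set of 6: {0, 1, 2, 3, 4, 6, 7}; 5 is not a member.

Answer: no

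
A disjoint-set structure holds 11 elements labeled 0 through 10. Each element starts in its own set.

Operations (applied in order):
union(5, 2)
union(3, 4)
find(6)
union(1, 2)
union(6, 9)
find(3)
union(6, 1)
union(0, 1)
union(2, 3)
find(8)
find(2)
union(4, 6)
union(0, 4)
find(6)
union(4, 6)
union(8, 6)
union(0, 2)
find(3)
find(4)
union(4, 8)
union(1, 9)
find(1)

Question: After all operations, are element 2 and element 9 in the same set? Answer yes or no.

Answer: yes

Derivation:
Step 1: union(5, 2) -> merged; set of 5 now {2, 5}
Step 2: union(3, 4) -> merged; set of 3 now {3, 4}
Step 3: find(6) -> no change; set of 6 is {6}
Step 4: union(1, 2) -> merged; set of 1 now {1, 2, 5}
Step 5: union(6, 9) -> merged; set of 6 now {6, 9}
Step 6: find(3) -> no change; set of 3 is {3, 4}
Step 7: union(6, 1) -> merged; set of 6 now {1, 2, 5, 6, 9}
Step 8: union(0, 1) -> merged; set of 0 now {0, 1, 2, 5, 6, 9}
Step 9: union(2, 3) -> merged; set of 2 now {0, 1, 2, 3, 4, 5, 6, 9}
Step 10: find(8) -> no change; set of 8 is {8}
Step 11: find(2) -> no change; set of 2 is {0, 1, 2, 3, 4, 5, 6, 9}
Step 12: union(4, 6) -> already same set; set of 4 now {0, 1, 2, 3, 4, 5, 6, 9}
Step 13: union(0, 4) -> already same set; set of 0 now {0, 1, 2, 3, 4, 5, 6, 9}
Step 14: find(6) -> no change; set of 6 is {0, 1, 2, 3, 4, 5, 6, 9}
Step 15: union(4, 6) -> already same set; set of 4 now {0, 1, 2, 3, 4, 5, 6, 9}
Step 16: union(8, 6) -> merged; set of 8 now {0, 1, 2, 3, 4, 5, 6, 8, 9}
Step 17: union(0, 2) -> already same set; set of 0 now {0, 1, 2, 3, 4, 5, 6, 8, 9}
Step 18: find(3) -> no change; set of 3 is {0, 1, 2, 3, 4, 5, 6, 8, 9}
Step 19: find(4) -> no change; set of 4 is {0, 1, 2, 3, 4, 5, 6, 8, 9}
Step 20: union(4, 8) -> already same set; set of 4 now {0, 1, 2, 3, 4, 5, 6, 8, 9}
Step 21: union(1, 9) -> already same set; set of 1 now {0, 1, 2, 3, 4, 5, 6, 8, 9}
Step 22: find(1) -> no change; set of 1 is {0, 1, 2, 3, 4, 5, 6, 8, 9}
Set of 2: {0, 1, 2, 3, 4, 5, 6, 8, 9}; 9 is a member.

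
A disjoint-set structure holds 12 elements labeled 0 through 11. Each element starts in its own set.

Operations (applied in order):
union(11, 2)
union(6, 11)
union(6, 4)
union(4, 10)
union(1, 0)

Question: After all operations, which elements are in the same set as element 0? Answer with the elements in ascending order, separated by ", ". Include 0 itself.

Step 1: union(11, 2) -> merged; set of 11 now {2, 11}
Step 2: union(6, 11) -> merged; set of 6 now {2, 6, 11}
Step 3: union(6, 4) -> merged; set of 6 now {2, 4, 6, 11}
Step 4: union(4, 10) -> merged; set of 4 now {2, 4, 6, 10, 11}
Step 5: union(1, 0) -> merged; set of 1 now {0, 1}
Component of 0: {0, 1}

Answer: 0, 1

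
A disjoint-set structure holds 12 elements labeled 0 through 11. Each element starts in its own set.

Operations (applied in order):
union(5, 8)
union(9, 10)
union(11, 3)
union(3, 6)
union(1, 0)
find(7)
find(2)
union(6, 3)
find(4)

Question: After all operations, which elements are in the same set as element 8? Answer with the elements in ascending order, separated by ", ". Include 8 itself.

Step 1: union(5, 8) -> merged; set of 5 now {5, 8}
Step 2: union(9, 10) -> merged; set of 9 now {9, 10}
Step 3: union(11, 3) -> merged; set of 11 now {3, 11}
Step 4: union(3, 6) -> merged; set of 3 now {3, 6, 11}
Step 5: union(1, 0) -> merged; set of 1 now {0, 1}
Step 6: find(7) -> no change; set of 7 is {7}
Step 7: find(2) -> no change; set of 2 is {2}
Step 8: union(6, 3) -> already same set; set of 6 now {3, 6, 11}
Step 9: find(4) -> no change; set of 4 is {4}
Component of 8: {5, 8}

Answer: 5, 8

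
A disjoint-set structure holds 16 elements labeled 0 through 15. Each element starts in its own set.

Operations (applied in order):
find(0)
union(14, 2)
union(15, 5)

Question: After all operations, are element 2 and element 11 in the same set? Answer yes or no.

Step 1: find(0) -> no change; set of 0 is {0}
Step 2: union(14, 2) -> merged; set of 14 now {2, 14}
Step 3: union(15, 5) -> merged; set of 15 now {5, 15}
Set of 2: {2, 14}; 11 is not a member.

Answer: no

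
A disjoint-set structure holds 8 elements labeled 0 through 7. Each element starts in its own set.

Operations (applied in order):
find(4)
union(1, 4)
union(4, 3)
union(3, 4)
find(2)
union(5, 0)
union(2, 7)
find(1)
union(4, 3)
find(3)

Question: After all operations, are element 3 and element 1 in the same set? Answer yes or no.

Answer: yes

Derivation:
Step 1: find(4) -> no change; set of 4 is {4}
Step 2: union(1, 4) -> merged; set of 1 now {1, 4}
Step 3: union(4, 3) -> merged; set of 4 now {1, 3, 4}
Step 4: union(3, 4) -> already same set; set of 3 now {1, 3, 4}
Step 5: find(2) -> no change; set of 2 is {2}
Step 6: union(5, 0) -> merged; set of 5 now {0, 5}
Step 7: union(2, 7) -> merged; set of 2 now {2, 7}
Step 8: find(1) -> no change; set of 1 is {1, 3, 4}
Step 9: union(4, 3) -> already same set; set of 4 now {1, 3, 4}
Step 10: find(3) -> no change; set of 3 is {1, 3, 4}
Set of 3: {1, 3, 4}; 1 is a member.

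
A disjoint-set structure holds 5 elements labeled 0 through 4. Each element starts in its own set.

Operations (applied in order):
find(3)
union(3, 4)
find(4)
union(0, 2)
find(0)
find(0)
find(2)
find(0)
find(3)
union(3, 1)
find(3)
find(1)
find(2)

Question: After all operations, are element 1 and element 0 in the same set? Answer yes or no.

Step 1: find(3) -> no change; set of 3 is {3}
Step 2: union(3, 4) -> merged; set of 3 now {3, 4}
Step 3: find(4) -> no change; set of 4 is {3, 4}
Step 4: union(0, 2) -> merged; set of 0 now {0, 2}
Step 5: find(0) -> no change; set of 0 is {0, 2}
Step 6: find(0) -> no change; set of 0 is {0, 2}
Step 7: find(2) -> no change; set of 2 is {0, 2}
Step 8: find(0) -> no change; set of 0 is {0, 2}
Step 9: find(3) -> no change; set of 3 is {3, 4}
Step 10: union(3, 1) -> merged; set of 3 now {1, 3, 4}
Step 11: find(3) -> no change; set of 3 is {1, 3, 4}
Step 12: find(1) -> no change; set of 1 is {1, 3, 4}
Step 13: find(2) -> no change; set of 2 is {0, 2}
Set of 1: {1, 3, 4}; 0 is not a member.

Answer: no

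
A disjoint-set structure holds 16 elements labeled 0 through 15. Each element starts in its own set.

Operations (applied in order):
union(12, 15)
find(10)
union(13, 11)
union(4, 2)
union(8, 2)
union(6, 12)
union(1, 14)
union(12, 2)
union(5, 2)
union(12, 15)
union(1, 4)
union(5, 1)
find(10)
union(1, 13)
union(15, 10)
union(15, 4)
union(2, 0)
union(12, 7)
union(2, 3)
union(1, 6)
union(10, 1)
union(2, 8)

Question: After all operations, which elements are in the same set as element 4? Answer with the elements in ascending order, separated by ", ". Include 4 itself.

Step 1: union(12, 15) -> merged; set of 12 now {12, 15}
Step 2: find(10) -> no change; set of 10 is {10}
Step 3: union(13, 11) -> merged; set of 13 now {11, 13}
Step 4: union(4, 2) -> merged; set of 4 now {2, 4}
Step 5: union(8, 2) -> merged; set of 8 now {2, 4, 8}
Step 6: union(6, 12) -> merged; set of 6 now {6, 12, 15}
Step 7: union(1, 14) -> merged; set of 1 now {1, 14}
Step 8: union(12, 2) -> merged; set of 12 now {2, 4, 6, 8, 12, 15}
Step 9: union(5, 2) -> merged; set of 5 now {2, 4, 5, 6, 8, 12, 15}
Step 10: union(12, 15) -> already same set; set of 12 now {2, 4, 5, 6, 8, 12, 15}
Step 11: union(1, 4) -> merged; set of 1 now {1, 2, 4, 5, 6, 8, 12, 14, 15}
Step 12: union(5, 1) -> already same set; set of 5 now {1, 2, 4, 5, 6, 8, 12, 14, 15}
Step 13: find(10) -> no change; set of 10 is {10}
Step 14: union(1, 13) -> merged; set of 1 now {1, 2, 4, 5, 6, 8, 11, 12, 13, 14, 15}
Step 15: union(15, 10) -> merged; set of 15 now {1, 2, 4, 5, 6, 8, 10, 11, 12, 13, 14, 15}
Step 16: union(15, 4) -> already same set; set of 15 now {1, 2, 4, 5, 6, 8, 10, 11, 12, 13, 14, 15}
Step 17: union(2, 0) -> merged; set of 2 now {0, 1, 2, 4, 5, 6, 8, 10, 11, 12, 13, 14, 15}
Step 18: union(12, 7) -> merged; set of 12 now {0, 1, 2, 4, 5, 6, 7, 8, 10, 11, 12, 13, 14, 15}
Step 19: union(2, 3) -> merged; set of 2 now {0, 1, 2, 3, 4, 5, 6, 7, 8, 10, 11, 12, 13, 14, 15}
Step 20: union(1, 6) -> already same set; set of 1 now {0, 1, 2, 3, 4, 5, 6, 7, 8, 10, 11, 12, 13, 14, 15}
Step 21: union(10, 1) -> already same set; set of 10 now {0, 1, 2, 3, 4, 5, 6, 7, 8, 10, 11, 12, 13, 14, 15}
Step 22: union(2, 8) -> already same set; set of 2 now {0, 1, 2, 3, 4, 5, 6, 7, 8, 10, 11, 12, 13, 14, 15}
Component of 4: {0, 1, 2, 3, 4, 5, 6, 7, 8, 10, 11, 12, 13, 14, 15}

Answer: 0, 1, 2, 3, 4, 5, 6, 7, 8, 10, 11, 12, 13, 14, 15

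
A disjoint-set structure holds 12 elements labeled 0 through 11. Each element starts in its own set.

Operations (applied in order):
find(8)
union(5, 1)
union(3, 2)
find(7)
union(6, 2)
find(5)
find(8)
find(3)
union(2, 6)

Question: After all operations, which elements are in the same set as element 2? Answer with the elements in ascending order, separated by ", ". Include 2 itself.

Answer: 2, 3, 6

Derivation:
Step 1: find(8) -> no change; set of 8 is {8}
Step 2: union(5, 1) -> merged; set of 5 now {1, 5}
Step 3: union(3, 2) -> merged; set of 3 now {2, 3}
Step 4: find(7) -> no change; set of 7 is {7}
Step 5: union(6, 2) -> merged; set of 6 now {2, 3, 6}
Step 6: find(5) -> no change; set of 5 is {1, 5}
Step 7: find(8) -> no change; set of 8 is {8}
Step 8: find(3) -> no change; set of 3 is {2, 3, 6}
Step 9: union(2, 6) -> already same set; set of 2 now {2, 3, 6}
Component of 2: {2, 3, 6}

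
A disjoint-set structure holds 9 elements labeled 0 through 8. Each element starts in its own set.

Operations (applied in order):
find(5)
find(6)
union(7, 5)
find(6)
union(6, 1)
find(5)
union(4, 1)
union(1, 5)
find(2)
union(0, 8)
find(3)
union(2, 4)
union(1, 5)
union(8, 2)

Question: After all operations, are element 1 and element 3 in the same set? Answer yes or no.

Step 1: find(5) -> no change; set of 5 is {5}
Step 2: find(6) -> no change; set of 6 is {6}
Step 3: union(7, 5) -> merged; set of 7 now {5, 7}
Step 4: find(6) -> no change; set of 6 is {6}
Step 5: union(6, 1) -> merged; set of 6 now {1, 6}
Step 6: find(5) -> no change; set of 5 is {5, 7}
Step 7: union(4, 1) -> merged; set of 4 now {1, 4, 6}
Step 8: union(1, 5) -> merged; set of 1 now {1, 4, 5, 6, 7}
Step 9: find(2) -> no change; set of 2 is {2}
Step 10: union(0, 8) -> merged; set of 0 now {0, 8}
Step 11: find(3) -> no change; set of 3 is {3}
Step 12: union(2, 4) -> merged; set of 2 now {1, 2, 4, 5, 6, 7}
Step 13: union(1, 5) -> already same set; set of 1 now {1, 2, 4, 5, 6, 7}
Step 14: union(8, 2) -> merged; set of 8 now {0, 1, 2, 4, 5, 6, 7, 8}
Set of 1: {0, 1, 2, 4, 5, 6, 7, 8}; 3 is not a member.

Answer: no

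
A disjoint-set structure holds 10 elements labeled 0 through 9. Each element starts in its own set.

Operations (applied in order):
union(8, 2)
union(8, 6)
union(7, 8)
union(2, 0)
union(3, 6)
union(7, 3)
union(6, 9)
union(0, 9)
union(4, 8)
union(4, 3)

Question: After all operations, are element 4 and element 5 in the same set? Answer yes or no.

Answer: no

Derivation:
Step 1: union(8, 2) -> merged; set of 8 now {2, 8}
Step 2: union(8, 6) -> merged; set of 8 now {2, 6, 8}
Step 3: union(7, 8) -> merged; set of 7 now {2, 6, 7, 8}
Step 4: union(2, 0) -> merged; set of 2 now {0, 2, 6, 7, 8}
Step 5: union(3, 6) -> merged; set of 3 now {0, 2, 3, 6, 7, 8}
Step 6: union(7, 3) -> already same set; set of 7 now {0, 2, 3, 6, 7, 8}
Step 7: union(6, 9) -> merged; set of 6 now {0, 2, 3, 6, 7, 8, 9}
Step 8: union(0, 9) -> already same set; set of 0 now {0, 2, 3, 6, 7, 8, 9}
Step 9: union(4, 8) -> merged; set of 4 now {0, 2, 3, 4, 6, 7, 8, 9}
Step 10: union(4, 3) -> already same set; set of 4 now {0, 2, 3, 4, 6, 7, 8, 9}
Set of 4: {0, 2, 3, 4, 6, 7, 8, 9}; 5 is not a member.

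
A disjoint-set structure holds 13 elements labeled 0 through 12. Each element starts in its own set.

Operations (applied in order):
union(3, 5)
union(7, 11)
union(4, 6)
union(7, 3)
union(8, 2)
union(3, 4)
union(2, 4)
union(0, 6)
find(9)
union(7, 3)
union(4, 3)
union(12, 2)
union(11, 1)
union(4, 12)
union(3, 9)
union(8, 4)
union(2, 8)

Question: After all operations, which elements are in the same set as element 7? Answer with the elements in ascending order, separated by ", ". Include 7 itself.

Answer: 0, 1, 2, 3, 4, 5, 6, 7, 8, 9, 11, 12

Derivation:
Step 1: union(3, 5) -> merged; set of 3 now {3, 5}
Step 2: union(7, 11) -> merged; set of 7 now {7, 11}
Step 3: union(4, 6) -> merged; set of 4 now {4, 6}
Step 4: union(7, 3) -> merged; set of 7 now {3, 5, 7, 11}
Step 5: union(8, 2) -> merged; set of 8 now {2, 8}
Step 6: union(3, 4) -> merged; set of 3 now {3, 4, 5, 6, 7, 11}
Step 7: union(2, 4) -> merged; set of 2 now {2, 3, 4, 5, 6, 7, 8, 11}
Step 8: union(0, 6) -> merged; set of 0 now {0, 2, 3, 4, 5, 6, 7, 8, 11}
Step 9: find(9) -> no change; set of 9 is {9}
Step 10: union(7, 3) -> already same set; set of 7 now {0, 2, 3, 4, 5, 6, 7, 8, 11}
Step 11: union(4, 3) -> already same set; set of 4 now {0, 2, 3, 4, 5, 6, 7, 8, 11}
Step 12: union(12, 2) -> merged; set of 12 now {0, 2, 3, 4, 5, 6, 7, 8, 11, 12}
Step 13: union(11, 1) -> merged; set of 11 now {0, 1, 2, 3, 4, 5, 6, 7, 8, 11, 12}
Step 14: union(4, 12) -> already same set; set of 4 now {0, 1, 2, 3, 4, 5, 6, 7, 8, 11, 12}
Step 15: union(3, 9) -> merged; set of 3 now {0, 1, 2, 3, 4, 5, 6, 7, 8, 9, 11, 12}
Step 16: union(8, 4) -> already same set; set of 8 now {0, 1, 2, 3, 4, 5, 6, 7, 8, 9, 11, 12}
Step 17: union(2, 8) -> already same set; set of 2 now {0, 1, 2, 3, 4, 5, 6, 7, 8, 9, 11, 12}
Component of 7: {0, 1, 2, 3, 4, 5, 6, 7, 8, 9, 11, 12}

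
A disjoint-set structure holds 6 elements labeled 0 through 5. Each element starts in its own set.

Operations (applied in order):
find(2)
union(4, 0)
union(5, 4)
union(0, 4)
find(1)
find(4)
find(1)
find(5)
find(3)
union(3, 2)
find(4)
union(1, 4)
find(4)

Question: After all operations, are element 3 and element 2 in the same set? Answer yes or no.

Answer: yes

Derivation:
Step 1: find(2) -> no change; set of 2 is {2}
Step 2: union(4, 0) -> merged; set of 4 now {0, 4}
Step 3: union(5, 4) -> merged; set of 5 now {0, 4, 5}
Step 4: union(0, 4) -> already same set; set of 0 now {0, 4, 5}
Step 5: find(1) -> no change; set of 1 is {1}
Step 6: find(4) -> no change; set of 4 is {0, 4, 5}
Step 7: find(1) -> no change; set of 1 is {1}
Step 8: find(5) -> no change; set of 5 is {0, 4, 5}
Step 9: find(3) -> no change; set of 3 is {3}
Step 10: union(3, 2) -> merged; set of 3 now {2, 3}
Step 11: find(4) -> no change; set of 4 is {0, 4, 5}
Step 12: union(1, 4) -> merged; set of 1 now {0, 1, 4, 5}
Step 13: find(4) -> no change; set of 4 is {0, 1, 4, 5}
Set of 3: {2, 3}; 2 is a member.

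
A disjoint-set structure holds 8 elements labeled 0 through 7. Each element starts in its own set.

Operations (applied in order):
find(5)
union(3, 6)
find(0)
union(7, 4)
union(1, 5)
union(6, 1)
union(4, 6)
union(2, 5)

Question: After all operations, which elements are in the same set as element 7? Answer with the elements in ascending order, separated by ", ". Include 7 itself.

Step 1: find(5) -> no change; set of 5 is {5}
Step 2: union(3, 6) -> merged; set of 3 now {3, 6}
Step 3: find(0) -> no change; set of 0 is {0}
Step 4: union(7, 4) -> merged; set of 7 now {4, 7}
Step 5: union(1, 5) -> merged; set of 1 now {1, 5}
Step 6: union(6, 1) -> merged; set of 6 now {1, 3, 5, 6}
Step 7: union(4, 6) -> merged; set of 4 now {1, 3, 4, 5, 6, 7}
Step 8: union(2, 5) -> merged; set of 2 now {1, 2, 3, 4, 5, 6, 7}
Component of 7: {1, 2, 3, 4, 5, 6, 7}

Answer: 1, 2, 3, 4, 5, 6, 7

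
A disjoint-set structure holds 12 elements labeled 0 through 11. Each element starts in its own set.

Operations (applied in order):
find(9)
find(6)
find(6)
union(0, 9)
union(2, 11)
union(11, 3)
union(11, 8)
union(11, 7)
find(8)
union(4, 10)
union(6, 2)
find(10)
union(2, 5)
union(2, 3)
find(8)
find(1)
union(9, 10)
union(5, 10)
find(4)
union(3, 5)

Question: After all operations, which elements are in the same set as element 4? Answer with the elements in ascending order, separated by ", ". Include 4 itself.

Answer: 0, 2, 3, 4, 5, 6, 7, 8, 9, 10, 11

Derivation:
Step 1: find(9) -> no change; set of 9 is {9}
Step 2: find(6) -> no change; set of 6 is {6}
Step 3: find(6) -> no change; set of 6 is {6}
Step 4: union(0, 9) -> merged; set of 0 now {0, 9}
Step 5: union(2, 11) -> merged; set of 2 now {2, 11}
Step 6: union(11, 3) -> merged; set of 11 now {2, 3, 11}
Step 7: union(11, 8) -> merged; set of 11 now {2, 3, 8, 11}
Step 8: union(11, 7) -> merged; set of 11 now {2, 3, 7, 8, 11}
Step 9: find(8) -> no change; set of 8 is {2, 3, 7, 8, 11}
Step 10: union(4, 10) -> merged; set of 4 now {4, 10}
Step 11: union(6, 2) -> merged; set of 6 now {2, 3, 6, 7, 8, 11}
Step 12: find(10) -> no change; set of 10 is {4, 10}
Step 13: union(2, 5) -> merged; set of 2 now {2, 3, 5, 6, 7, 8, 11}
Step 14: union(2, 3) -> already same set; set of 2 now {2, 3, 5, 6, 7, 8, 11}
Step 15: find(8) -> no change; set of 8 is {2, 3, 5, 6, 7, 8, 11}
Step 16: find(1) -> no change; set of 1 is {1}
Step 17: union(9, 10) -> merged; set of 9 now {0, 4, 9, 10}
Step 18: union(5, 10) -> merged; set of 5 now {0, 2, 3, 4, 5, 6, 7, 8, 9, 10, 11}
Step 19: find(4) -> no change; set of 4 is {0, 2, 3, 4, 5, 6, 7, 8, 9, 10, 11}
Step 20: union(3, 5) -> already same set; set of 3 now {0, 2, 3, 4, 5, 6, 7, 8, 9, 10, 11}
Component of 4: {0, 2, 3, 4, 5, 6, 7, 8, 9, 10, 11}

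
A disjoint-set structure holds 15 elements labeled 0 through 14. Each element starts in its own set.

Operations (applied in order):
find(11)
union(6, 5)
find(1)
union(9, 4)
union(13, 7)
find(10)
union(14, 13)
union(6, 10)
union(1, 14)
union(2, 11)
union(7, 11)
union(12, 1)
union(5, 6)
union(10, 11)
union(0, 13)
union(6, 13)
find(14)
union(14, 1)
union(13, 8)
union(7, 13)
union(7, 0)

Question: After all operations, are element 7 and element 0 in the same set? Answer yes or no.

Answer: yes

Derivation:
Step 1: find(11) -> no change; set of 11 is {11}
Step 2: union(6, 5) -> merged; set of 6 now {5, 6}
Step 3: find(1) -> no change; set of 1 is {1}
Step 4: union(9, 4) -> merged; set of 9 now {4, 9}
Step 5: union(13, 7) -> merged; set of 13 now {7, 13}
Step 6: find(10) -> no change; set of 10 is {10}
Step 7: union(14, 13) -> merged; set of 14 now {7, 13, 14}
Step 8: union(6, 10) -> merged; set of 6 now {5, 6, 10}
Step 9: union(1, 14) -> merged; set of 1 now {1, 7, 13, 14}
Step 10: union(2, 11) -> merged; set of 2 now {2, 11}
Step 11: union(7, 11) -> merged; set of 7 now {1, 2, 7, 11, 13, 14}
Step 12: union(12, 1) -> merged; set of 12 now {1, 2, 7, 11, 12, 13, 14}
Step 13: union(5, 6) -> already same set; set of 5 now {5, 6, 10}
Step 14: union(10, 11) -> merged; set of 10 now {1, 2, 5, 6, 7, 10, 11, 12, 13, 14}
Step 15: union(0, 13) -> merged; set of 0 now {0, 1, 2, 5, 6, 7, 10, 11, 12, 13, 14}
Step 16: union(6, 13) -> already same set; set of 6 now {0, 1, 2, 5, 6, 7, 10, 11, 12, 13, 14}
Step 17: find(14) -> no change; set of 14 is {0, 1, 2, 5, 6, 7, 10, 11, 12, 13, 14}
Step 18: union(14, 1) -> already same set; set of 14 now {0, 1, 2, 5, 6, 7, 10, 11, 12, 13, 14}
Step 19: union(13, 8) -> merged; set of 13 now {0, 1, 2, 5, 6, 7, 8, 10, 11, 12, 13, 14}
Step 20: union(7, 13) -> already same set; set of 7 now {0, 1, 2, 5, 6, 7, 8, 10, 11, 12, 13, 14}
Step 21: union(7, 0) -> already same set; set of 7 now {0, 1, 2, 5, 6, 7, 8, 10, 11, 12, 13, 14}
Set of 7: {0, 1, 2, 5, 6, 7, 8, 10, 11, 12, 13, 14}; 0 is a member.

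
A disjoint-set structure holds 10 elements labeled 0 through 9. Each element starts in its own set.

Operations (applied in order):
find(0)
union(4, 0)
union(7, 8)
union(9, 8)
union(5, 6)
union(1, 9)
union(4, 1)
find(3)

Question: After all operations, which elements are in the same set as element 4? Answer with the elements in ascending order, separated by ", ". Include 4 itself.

Step 1: find(0) -> no change; set of 0 is {0}
Step 2: union(4, 0) -> merged; set of 4 now {0, 4}
Step 3: union(7, 8) -> merged; set of 7 now {7, 8}
Step 4: union(9, 8) -> merged; set of 9 now {7, 8, 9}
Step 5: union(5, 6) -> merged; set of 5 now {5, 6}
Step 6: union(1, 9) -> merged; set of 1 now {1, 7, 8, 9}
Step 7: union(4, 1) -> merged; set of 4 now {0, 1, 4, 7, 8, 9}
Step 8: find(3) -> no change; set of 3 is {3}
Component of 4: {0, 1, 4, 7, 8, 9}

Answer: 0, 1, 4, 7, 8, 9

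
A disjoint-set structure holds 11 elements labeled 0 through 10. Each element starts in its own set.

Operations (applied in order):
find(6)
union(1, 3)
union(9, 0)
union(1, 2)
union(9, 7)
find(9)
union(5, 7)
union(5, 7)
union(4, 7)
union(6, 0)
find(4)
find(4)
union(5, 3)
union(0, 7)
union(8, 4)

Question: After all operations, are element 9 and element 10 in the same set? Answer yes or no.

Answer: no

Derivation:
Step 1: find(6) -> no change; set of 6 is {6}
Step 2: union(1, 3) -> merged; set of 1 now {1, 3}
Step 3: union(9, 0) -> merged; set of 9 now {0, 9}
Step 4: union(1, 2) -> merged; set of 1 now {1, 2, 3}
Step 5: union(9, 7) -> merged; set of 9 now {0, 7, 9}
Step 6: find(9) -> no change; set of 9 is {0, 7, 9}
Step 7: union(5, 7) -> merged; set of 5 now {0, 5, 7, 9}
Step 8: union(5, 7) -> already same set; set of 5 now {0, 5, 7, 9}
Step 9: union(4, 7) -> merged; set of 4 now {0, 4, 5, 7, 9}
Step 10: union(6, 0) -> merged; set of 6 now {0, 4, 5, 6, 7, 9}
Step 11: find(4) -> no change; set of 4 is {0, 4, 5, 6, 7, 9}
Step 12: find(4) -> no change; set of 4 is {0, 4, 5, 6, 7, 9}
Step 13: union(5, 3) -> merged; set of 5 now {0, 1, 2, 3, 4, 5, 6, 7, 9}
Step 14: union(0, 7) -> already same set; set of 0 now {0, 1, 2, 3, 4, 5, 6, 7, 9}
Step 15: union(8, 4) -> merged; set of 8 now {0, 1, 2, 3, 4, 5, 6, 7, 8, 9}
Set of 9: {0, 1, 2, 3, 4, 5, 6, 7, 8, 9}; 10 is not a member.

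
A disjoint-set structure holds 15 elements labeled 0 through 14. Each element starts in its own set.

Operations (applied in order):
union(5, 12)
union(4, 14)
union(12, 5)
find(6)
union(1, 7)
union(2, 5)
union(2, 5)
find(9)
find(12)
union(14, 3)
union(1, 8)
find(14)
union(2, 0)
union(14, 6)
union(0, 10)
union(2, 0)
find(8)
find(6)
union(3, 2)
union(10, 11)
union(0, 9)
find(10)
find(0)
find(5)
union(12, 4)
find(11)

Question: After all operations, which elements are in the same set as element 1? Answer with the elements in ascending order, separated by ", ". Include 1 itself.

Step 1: union(5, 12) -> merged; set of 5 now {5, 12}
Step 2: union(4, 14) -> merged; set of 4 now {4, 14}
Step 3: union(12, 5) -> already same set; set of 12 now {5, 12}
Step 4: find(6) -> no change; set of 6 is {6}
Step 5: union(1, 7) -> merged; set of 1 now {1, 7}
Step 6: union(2, 5) -> merged; set of 2 now {2, 5, 12}
Step 7: union(2, 5) -> already same set; set of 2 now {2, 5, 12}
Step 8: find(9) -> no change; set of 9 is {9}
Step 9: find(12) -> no change; set of 12 is {2, 5, 12}
Step 10: union(14, 3) -> merged; set of 14 now {3, 4, 14}
Step 11: union(1, 8) -> merged; set of 1 now {1, 7, 8}
Step 12: find(14) -> no change; set of 14 is {3, 4, 14}
Step 13: union(2, 0) -> merged; set of 2 now {0, 2, 5, 12}
Step 14: union(14, 6) -> merged; set of 14 now {3, 4, 6, 14}
Step 15: union(0, 10) -> merged; set of 0 now {0, 2, 5, 10, 12}
Step 16: union(2, 0) -> already same set; set of 2 now {0, 2, 5, 10, 12}
Step 17: find(8) -> no change; set of 8 is {1, 7, 8}
Step 18: find(6) -> no change; set of 6 is {3, 4, 6, 14}
Step 19: union(3, 2) -> merged; set of 3 now {0, 2, 3, 4, 5, 6, 10, 12, 14}
Step 20: union(10, 11) -> merged; set of 10 now {0, 2, 3, 4, 5, 6, 10, 11, 12, 14}
Step 21: union(0, 9) -> merged; set of 0 now {0, 2, 3, 4, 5, 6, 9, 10, 11, 12, 14}
Step 22: find(10) -> no change; set of 10 is {0, 2, 3, 4, 5, 6, 9, 10, 11, 12, 14}
Step 23: find(0) -> no change; set of 0 is {0, 2, 3, 4, 5, 6, 9, 10, 11, 12, 14}
Step 24: find(5) -> no change; set of 5 is {0, 2, 3, 4, 5, 6, 9, 10, 11, 12, 14}
Step 25: union(12, 4) -> already same set; set of 12 now {0, 2, 3, 4, 5, 6, 9, 10, 11, 12, 14}
Step 26: find(11) -> no change; set of 11 is {0, 2, 3, 4, 5, 6, 9, 10, 11, 12, 14}
Component of 1: {1, 7, 8}

Answer: 1, 7, 8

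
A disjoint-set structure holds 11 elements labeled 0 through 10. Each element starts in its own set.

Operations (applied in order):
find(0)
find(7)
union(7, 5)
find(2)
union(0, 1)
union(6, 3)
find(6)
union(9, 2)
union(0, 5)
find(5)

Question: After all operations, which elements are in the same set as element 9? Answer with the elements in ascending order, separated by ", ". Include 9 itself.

Step 1: find(0) -> no change; set of 0 is {0}
Step 2: find(7) -> no change; set of 7 is {7}
Step 3: union(7, 5) -> merged; set of 7 now {5, 7}
Step 4: find(2) -> no change; set of 2 is {2}
Step 5: union(0, 1) -> merged; set of 0 now {0, 1}
Step 6: union(6, 3) -> merged; set of 6 now {3, 6}
Step 7: find(6) -> no change; set of 6 is {3, 6}
Step 8: union(9, 2) -> merged; set of 9 now {2, 9}
Step 9: union(0, 5) -> merged; set of 0 now {0, 1, 5, 7}
Step 10: find(5) -> no change; set of 5 is {0, 1, 5, 7}
Component of 9: {2, 9}

Answer: 2, 9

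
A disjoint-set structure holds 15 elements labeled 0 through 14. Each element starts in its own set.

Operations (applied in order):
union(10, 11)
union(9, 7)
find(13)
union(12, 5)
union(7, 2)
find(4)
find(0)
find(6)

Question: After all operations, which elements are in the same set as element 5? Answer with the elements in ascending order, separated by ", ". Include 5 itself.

Answer: 5, 12

Derivation:
Step 1: union(10, 11) -> merged; set of 10 now {10, 11}
Step 2: union(9, 7) -> merged; set of 9 now {7, 9}
Step 3: find(13) -> no change; set of 13 is {13}
Step 4: union(12, 5) -> merged; set of 12 now {5, 12}
Step 5: union(7, 2) -> merged; set of 7 now {2, 7, 9}
Step 6: find(4) -> no change; set of 4 is {4}
Step 7: find(0) -> no change; set of 0 is {0}
Step 8: find(6) -> no change; set of 6 is {6}
Component of 5: {5, 12}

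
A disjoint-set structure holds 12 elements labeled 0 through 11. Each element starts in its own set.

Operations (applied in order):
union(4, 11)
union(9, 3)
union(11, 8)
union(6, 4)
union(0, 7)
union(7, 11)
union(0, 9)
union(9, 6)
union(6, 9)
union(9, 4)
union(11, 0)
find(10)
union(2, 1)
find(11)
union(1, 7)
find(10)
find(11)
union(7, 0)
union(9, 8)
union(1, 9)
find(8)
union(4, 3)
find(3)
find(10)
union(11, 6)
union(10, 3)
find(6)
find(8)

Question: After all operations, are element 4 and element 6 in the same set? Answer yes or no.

Answer: yes

Derivation:
Step 1: union(4, 11) -> merged; set of 4 now {4, 11}
Step 2: union(9, 3) -> merged; set of 9 now {3, 9}
Step 3: union(11, 8) -> merged; set of 11 now {4, 8, 11}
Step 4: union(6, 4) -> merged; set of 6 now {4, 6, 8, 11}
Step 5: union(0, 7) -> merged; set of 0 now {0, 7}
Step 6: union(7, 11) -> merged; set of 7 now {0, 4, 6, 7, 8, 11}
Step 7: union(0, 9) -> merged; set of 0 now {0, 3, 4, 6, 7, 8, 9, 11}
Step 8: union(9, 6) -> already same set; set of 9 now {0, 3, 4, 6, 7, 8, 9, 11}
Step 9: union(6, 9) -> already same set; set of 6 now {0, 3, 4, 6, 7, 8, 9, 11}
Step 10: union(9, 4) -> already same set; set of 9 now {0, 3, 4, 6, 7, 8, 9, 11}
Step 11: union(11, 0) -> already same set; set of 11 now {0, 3, 4, 6, 7, 8, 9, 11}
Step 12: find(10) -> no change; set of 10 is {10}
Step 13: union(2, 1) -> merged; set of 2 now {1, 2}
Step 14: find(11) -> no change; set of 11 is {0, 3, 4, 6, 7, 8, 9, 11}
Step 15: union(1, 7) -> merged; set of 1 now {0, 1, 2, 3, 4, 6, 7, 8, 9, 11}
Step 16: find(10) -> no change; set of 10 is {10}
Step 17: find(11) -> no change; set of 11 is {0, 1, 2, 3, 4, 6, 7, 8, 9, 11}
Step 18: union(7, 0) -> already same set; set of 7 now {0, 1, 2, 3, 4, 6, 7, 8, 9, 11}
Step 19: union(9, 8) -> already same set; set of 9 now {0, 1, 2, 3, 4, 6, 7, 8, 9, 11}
Step 20: union(1, 9) -> already same set; set of 1 now {0, 1, 2, 3, 4, 6, 7, 8, 9, 11}
Step 21: find(8) -> no change; set of 8 is {0, 1, 2, 3, 4, 6, 7, 8, 9, 11}
Step 22: union(4, 3) -> already same set; set of 4 now {0, 1, 2, 3, 4, 6, 7, 8, 9, 11}
Step 23: find(3) -> no change; set of 3 is {0, 1, 2, 3, 4, 6, 7, 8, 9, 11}
Step 24: find(10) -> no change; set of 10 is {10}
Step 25: union(11, 6) -> already same set; set of 11 now {0, 1, 2, 3, 4, 6, 7, 8, 9, 11}
Step 26: union(10, 3) -> merged; set of 10 now {0, 1, 2, 3, 4, 6, 7, 8, 9, 10, 11}
Step 27: find(6) -> no change; set of 6 is {0, 1, 2, 3, 4, 6, 7, 8, 9, 10, 11}
Step 28: find(8) -> no change; set of 8 is {0, 1, 2, 3, 4, 6, 7, 8, 9, 10, 11}
Set of 4: {0, 1, 2, 3, 4, 6, 7, 8, 9, 10, 11}; 6 is a member.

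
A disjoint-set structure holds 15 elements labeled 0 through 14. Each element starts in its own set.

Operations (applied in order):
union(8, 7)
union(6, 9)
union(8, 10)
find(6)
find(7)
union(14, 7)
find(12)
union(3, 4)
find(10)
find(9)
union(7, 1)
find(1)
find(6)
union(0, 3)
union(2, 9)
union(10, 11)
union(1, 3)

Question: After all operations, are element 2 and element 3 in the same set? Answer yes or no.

Step 1: union(8, 7) -> merged; set of 8 now {7, 8}
Step 2: union(6, 9) -> merged; set of 6 now {6, 9}
Step 3: union(8, 10) -> merged; set of 8 now {7, 8, 10}
Step 4: find(6) -> no change; set of 6 is {6, 9}
Step 5: find(7) -> no change; set of 7 is {7, 8, 10}
Step 6: union(14, 7) -> merged; set of 14 now {7, 8, 10, 14}
Step 7: find(12) -> no change; set of 12 is {12}
Step 8: union(3, 4) -> merged; set of 3 now {3, 4}
Step 9: find(10) -> no change; set of 10 is {7, 8, 10, 14}
Step 10: find(9) -> no change; set of 9 is {6, 9}
Step 11: union(7, 1) -> merged; set of 7 now {1, 7, 8, 10, 14}
Step 12: find(1) -> no change; set of 1 is {1, 7, 8, 10, 14}
Step 13: find(6) -> no change; set of 6 is {6, 9}
Step 14: union(0, 3) -> merged; set of 0 now {0, 3, 4}
Step 15: union(2, 9) -> merged; set of 2 now {2, 6, 9}
Step 16: union(10, 11) -> merged; set of 10 now {1, 7, 8, 10, 11, 14}
Step 17: union(1, 3) -> merged; set of 1 now {0, 1, 3, 4, 7, 8, 10, 11, 14}
Set of 2: {2, 6, 9}; 3 is not a member.

Answer: no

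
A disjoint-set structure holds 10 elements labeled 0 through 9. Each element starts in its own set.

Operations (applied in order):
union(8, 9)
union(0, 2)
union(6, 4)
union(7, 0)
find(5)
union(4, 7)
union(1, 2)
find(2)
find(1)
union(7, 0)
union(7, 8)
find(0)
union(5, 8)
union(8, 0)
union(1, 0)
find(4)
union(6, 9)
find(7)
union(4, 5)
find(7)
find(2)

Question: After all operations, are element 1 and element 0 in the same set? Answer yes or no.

Answer: yes

Derivation:
Step 1: union(8, 9) -> merged; set of 8 now {8, 9}
Step 2: union(0, 2) -> merged; set of 0 now {0, 2}
Step 3: union(6, 4) -> merged; set of 6 now {4, 6}
Step 4: union(7, 0) -> merged; set of 7 now {0, 2, 7}
Step 5: find(5) -> no change; set of 5 is {5}
Step 6: union(4, 7) -> merged; set of 4 now {0, 2, 4, 6, 7}
Step 7: union(1, 2) -> merged; set of 1 now {0, 1, 2, 4, 6, 7}
Step 8: find(2) -> no change; set of 2 is {0, 1, 2, 4, 6, 7}
Step 9: find(1) -> no change; set of 1 is {0, 1, 2, 4, 6, 7}
Step 10: union(7, 0) -> already same set; set of 7 now {0, 1, 2, 4, 6, 7}
Step 11: union(7, 8) -> merged; set of 7 now {0, 1, 2, 4, 6, 7, 8, 9}
Step 12: find(0) -> no change; set of 0 is {0, 1, 2, 4, 6, 7, 8, 9}
Step 13: union(5, 8) -> merged; set of 5 now {0, 1, 2, 4, 5, 6, 7, 8, 9}
Step 14: union(8, 0) -> already same set; set of 8 now {0, 1, 2, 4, 5, 6, 7, 8, 9}
Step 15: union(1, 0) -> already same set; set of 1 now {0, 1, 2, 4, 5, 6, 7, 8, 9}
Step 16: find(4) -> no change; set of 4 is {0, 1, 2, 4, 5, 6, 7, 8, 9}
Step 17: union(6, 9) -> already same set; set of 6 now {0, 1, 2, 4, 5, 6, 7, 8, 9}
Step 18: find(7) -> no change; set of 7 is {0, 1, 2, 4, 5, 6, 7, 8, 9}
Step 19: union(4, 5) -> already same set; set of 4 now {0, 1, 2, 4, 5, 6, 7, 8, 9}
Step 20: find(7) -> no change; set of 7 is {0, 1, 2, 4, 5, 6, 7, 8, 9}
Step 21: find(2) -> no change; set of 2 is {0, 1, 2, 4, 5, 6, 7, 8, 9}
Set of 1: {0, 1, 2, 4, 5, 6, 7, 8, 9}; 0 is a member.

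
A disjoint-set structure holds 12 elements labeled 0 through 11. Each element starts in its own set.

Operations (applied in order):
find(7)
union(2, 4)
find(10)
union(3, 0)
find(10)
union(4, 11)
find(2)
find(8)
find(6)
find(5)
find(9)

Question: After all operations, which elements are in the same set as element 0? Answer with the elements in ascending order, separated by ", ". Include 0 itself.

Answer: 0, 3

Derivation:
Step 1: find(7) -> no change; set of 7 is {7}
Step 2: union(2, 4) -> merged; set of 2 now {2, 4}
Step 3: find(10) -> no change; set of 10 is {10}
Step 4: union(3, 0) -> merged; set of 3 now {0, 3}
Step 5: find(10) -> no change; set of 10 is {10}
Step 6: union(4, 11) -> merged; set of 4 now {2, 4, 11}
Step 7: find(2) -> no change; set of 2 is {2, 4, 11}
Step 8: find(8) -> no change; set of 8 is {8}
Step 9: find(6) -> no change; set of 6 is {6}
Step 10: find(5) -> no change; set of 5 is {5}
Step 11: find(9) -> no change; set of 9 is {9}
Component of 0: {0, 3}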